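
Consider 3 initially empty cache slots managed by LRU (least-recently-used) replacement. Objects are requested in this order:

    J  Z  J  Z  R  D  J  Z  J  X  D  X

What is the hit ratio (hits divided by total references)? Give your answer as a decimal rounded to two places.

0.33

J: fault, frames (J)
Z: fault, frames (J Z)
J: hit
Z: hit
R: fault, frames (J Z R)
D: fault, evict J, frames (Z R D)
J: fault, evict Z, frames (R D J)
Z: fault, evict R, frames (D J Z)
J: hit
X: fault, evict D, frames (Z J X)
D: fault, evict Z, frames (J X D)
X: hit
Hits: 4 of 12 references → 4/12 = 0.3333.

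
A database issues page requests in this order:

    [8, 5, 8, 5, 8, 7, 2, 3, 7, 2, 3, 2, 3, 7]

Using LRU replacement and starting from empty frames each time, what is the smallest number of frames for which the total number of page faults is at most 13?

2

f=1: 14 faults
f=2: 9 faults
f=3: 5 faults
f=4: 5 faults
f=5: 5 faults
Smallest f with faults ≤ 13 is 2.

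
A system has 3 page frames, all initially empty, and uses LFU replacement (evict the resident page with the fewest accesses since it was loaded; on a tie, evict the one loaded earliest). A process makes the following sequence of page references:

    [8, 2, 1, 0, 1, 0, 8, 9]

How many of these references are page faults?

6

8 -> fault, frames [8]
2 -> fault, frames [8, 2]
1 -> fault, frames [8, 2, 1]
0 -> fault, evict 8, frames [2, 1, 0]
1 -> hit
0 -> hit
8 -> fault, evict 2, frames [1, 0, 8]
9 -> fault, evict 8, frames [1, 0, 9]
Page faults: 6.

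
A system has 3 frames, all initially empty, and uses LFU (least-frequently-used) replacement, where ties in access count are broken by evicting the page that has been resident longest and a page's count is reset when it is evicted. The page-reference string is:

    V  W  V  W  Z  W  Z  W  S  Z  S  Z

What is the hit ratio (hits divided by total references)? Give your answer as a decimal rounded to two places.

0.67

V → fault, frames (V)
W → fault, frames (V W)
V → hit
W → hit
Z → fault, frames (V W Z)
W → hit
Z → hit
W → hit
S → fault, evict V, frames (W Z S)
Z → hit
S → hit
Z → hit
Hits: 8 of 12 references → 8/12 = 0.6667.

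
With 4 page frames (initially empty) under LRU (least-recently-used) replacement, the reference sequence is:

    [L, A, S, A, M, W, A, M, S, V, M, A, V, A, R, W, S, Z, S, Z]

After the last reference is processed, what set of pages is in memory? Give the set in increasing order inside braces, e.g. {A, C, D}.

L → fault, frames {L}
A → fault, frames {L,A}
S → fault, frames {L,A,S}
A → hit
M → fault, frames {L,S,A,M}
W → fault, evict L, frames {S,A,M,W}
A → hit
M → hit
S → hit
V → fault, evict W, frames {A,M,S,V}
M → hit
A → hit
V → hit
A → hit
R → fault, evict S, frames {M,V,A,R}
W → fault, evict M, frames {V,A,R,W}
S → fault, evict V, frames {A,R,W,S}
Z → fault, evict A, frames {R,W,S,Z}
S → hit
Z → hit

{R, S, W, Z}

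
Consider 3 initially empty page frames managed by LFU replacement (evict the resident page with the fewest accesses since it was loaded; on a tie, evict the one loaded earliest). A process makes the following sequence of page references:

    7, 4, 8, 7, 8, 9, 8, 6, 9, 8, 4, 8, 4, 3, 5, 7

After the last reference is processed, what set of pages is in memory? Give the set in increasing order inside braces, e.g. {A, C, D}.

{4, 7, 8}

7 -> fault, frames (7)
4 -> fault, frames (7 4)
8 -> fault, frames (7 4 8)
7 -> hit
8 -> hit
9 -> fault, evict 4, frames (7 8 9)
8 -> hit
6 -> fault, evict 9, frames (7 8 6)
9 -> fault, evict 6, frames (7 8 9)
8 -> hit
4 -> fault, evict 9, frames (7 8 4)
8 -> hit
4 -> hit
3 -> fault, evict 7, frames (8 4 3)
5 -> fault, evict 3, frames (8 4 5)
7 -> fault, evict 5, frames (8 4 7)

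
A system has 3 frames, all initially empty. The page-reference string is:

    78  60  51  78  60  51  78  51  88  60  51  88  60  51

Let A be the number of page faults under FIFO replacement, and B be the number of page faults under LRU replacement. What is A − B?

-1

Under FIFO: F F F . . . . . F . . . . . → 4 faults.
Under LRU: F F F . . . . . F F . . . . → 5 faults.
A − B = 4 − 5 = -1.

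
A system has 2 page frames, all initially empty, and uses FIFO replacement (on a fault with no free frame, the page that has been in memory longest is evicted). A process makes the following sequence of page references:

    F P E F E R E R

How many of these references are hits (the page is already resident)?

2

F: fault, frames (F)
P: fault, frames (F P)
E: fault, evict F, frames (P E)
F: fault, evict P, frames (E F)
E: hit
R: fault, evict E, frames (F R)
E: fault, evict F, frames (R E)
R: hit
Hits: 2.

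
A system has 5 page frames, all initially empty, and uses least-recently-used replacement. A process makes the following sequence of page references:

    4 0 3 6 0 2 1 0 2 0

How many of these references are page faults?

4: miss, frames (4)
0: miss, frames (4 0)
3: miss, frames (4 0 3)
6: miss, frames (4 0 3 6)
0: hit
2: miss, frames (4 3 6 0 2)
1: miss, evict 4, frames (3 6 0 2 1)
0: hit
2: hit
0: hit
Page faults: 6.

6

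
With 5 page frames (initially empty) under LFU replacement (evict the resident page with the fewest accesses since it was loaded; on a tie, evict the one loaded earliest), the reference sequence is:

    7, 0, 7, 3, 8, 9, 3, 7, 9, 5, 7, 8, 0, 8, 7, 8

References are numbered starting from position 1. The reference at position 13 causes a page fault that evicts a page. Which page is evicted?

5

pos 1: 7 → miss, frames (7)
pos 2: 0 → miss, frames (7 0)
pos 3: 7 → hit
pos 4: 3 → miss, frames (7 0 3)
pos 5: 8 → miss, frames (7 0 3 8)
pos 6: 9 → miss, frames (7 0 3 8 9)
pos 7: 3 → hit
pos 8: 7 → hit
pos 9: 9 → hit
pos 10: 5 → miss, evict 0, frames (7 3 8 9 5)
pos 11: 7 → hit
pos 12: 8 → hit
pos 13: 0 → miss, evict 5, frames (7 3 8 9 0)
At position 13, page 5 is evicted.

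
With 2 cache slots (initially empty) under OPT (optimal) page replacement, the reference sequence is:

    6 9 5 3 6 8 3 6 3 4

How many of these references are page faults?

6 -> miss, frames {6}
9 -> miss, frames {6,9}
5 -> miss, evict 9, frames {6,5}
3 -> miss, evict 5, frames {6,3}
6 -> hit
8 -> miss, evict 6, frames {3,8}
3 -> hit
6 -> miss, evict 8, frames {3,6}
3 -> hit
4 -> miss, evict 6, frames {3,4}
Page faults: 7.

7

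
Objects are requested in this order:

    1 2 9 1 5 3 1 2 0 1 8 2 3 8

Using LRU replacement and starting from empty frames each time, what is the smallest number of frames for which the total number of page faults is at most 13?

3

f=1: 14 faults
f=2: 14 faults
f=3: 10 faults
f=4: 9 faults
f=5: 7 faults
f=6: 7 faults
f=7: 7 faults
Smallest f with faults ≤ 13 is 3.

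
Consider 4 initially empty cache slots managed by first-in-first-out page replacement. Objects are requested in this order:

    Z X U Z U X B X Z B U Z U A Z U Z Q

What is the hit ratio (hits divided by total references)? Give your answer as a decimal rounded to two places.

0.61

Z → fault, frames [Z]
X → fault, frames [Z, X]
U → fault, frames [Z, X, U]
Z → hit
U → hit
X → hit
B → fault, frames [Z, X, U, B]
X → hit
Z → hit
B → hit
U → hit
Z → hit
U → hit
A → fault, evict Z, frames [X, U, B, A]
Z → fault, evict X, frames [U, B, A, Z]
U → hit
Z → hit
Q → fault, evict U, frames [B, A, Z, Q]
Hits: 11 of 18 references → 11/18 = 0.6111.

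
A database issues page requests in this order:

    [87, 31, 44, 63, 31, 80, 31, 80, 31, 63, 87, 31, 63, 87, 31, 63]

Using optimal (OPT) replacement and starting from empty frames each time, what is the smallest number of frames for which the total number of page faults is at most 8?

3

f=1: 16 faults
f=2: 9 faults
f=3: 6 faults
f=4: 5 faults
f=5: 5 faults
Smallest f with faults ≤ 8 is 3.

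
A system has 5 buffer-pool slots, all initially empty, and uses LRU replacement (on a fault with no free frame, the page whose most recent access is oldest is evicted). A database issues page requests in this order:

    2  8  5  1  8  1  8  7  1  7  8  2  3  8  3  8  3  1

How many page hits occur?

12

2 → fault, frames {2}
8 → fault, frames {2,8}
5 → fault, frames {2,8,5}
1 → fault, frames {2,8,5,1}
8 → hit
1 → hit
8 → hit
7 → fault, frames {2,5,1,8,7}
1 → hit
7 → hit
8 → hit
2 → hit
3 → fault, evict 5, frames {1,7,8,2,3}
8 → hit
3 → hit
8 → hit
3 → hit
1 → hit
Hits: 12.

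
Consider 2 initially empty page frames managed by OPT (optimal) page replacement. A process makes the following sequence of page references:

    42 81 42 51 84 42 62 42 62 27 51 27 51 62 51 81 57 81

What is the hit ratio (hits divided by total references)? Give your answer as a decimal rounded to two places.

0.44

42 → fault, frames {42}
81 → fault, frames {42,81}
42 → hit
51 → fault, evict 81, frames {42,51}
84 → fault, evict 51, frames {42,84}
42 → hit
62 → fault, evict 84, frames {42,62}
42 → hit
62 → hit
27 → fault, evict 42, frames {62,27}
51 → fault, evict 62, frames {27,51}
27 → hit
51 → hit
62 → fault, evict 27, frames {51,62}
51 → hit
81 → fault, evict 62, frames {51,81}
57 → fault, evict 51, frames {81,57}
81 → hit
Hits: 8 of 18 references → 8/18 = 0.4444.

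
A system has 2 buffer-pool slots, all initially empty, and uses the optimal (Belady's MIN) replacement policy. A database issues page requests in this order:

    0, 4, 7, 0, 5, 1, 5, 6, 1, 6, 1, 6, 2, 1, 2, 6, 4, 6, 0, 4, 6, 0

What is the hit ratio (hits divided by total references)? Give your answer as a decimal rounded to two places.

0.50

0 → miss, frames {0}
4 → miss, frames {0,4}
7 → miss, evict 4, frames {0,7}
0 → hit
5 → miss, evict 7, frames {0,5}
1 → miss, evict 0, frames {5,1}
5 → hit
6 → miss, evict 5, frames {1,6}
1 → hit
6 → hit
1 → hit
6 → hit
2 → miss, evict 6, frames {1,2}
1 → hit
2 → hit
6 → miss, evict 2, frames {1,6}
4 → miss, evict 1, frames {6,4}
6 → hit
0 → miss, evict 6, frames {4,0}
4 → hit
6 → miss, evict 4, frames {0,6}
0 → hit
Hits: 11 of 22 references → 11/22 = 0.5000.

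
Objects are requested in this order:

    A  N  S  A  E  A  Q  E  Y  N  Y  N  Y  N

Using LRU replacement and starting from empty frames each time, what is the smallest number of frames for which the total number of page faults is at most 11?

2

f=1: 14 faults
f=2: 9 faults
f=3: 7 faults
f=4: 7 faults
f=5: 7 faults
f=6: 6 faults
Smallest f with faults ≤ 11 is 2.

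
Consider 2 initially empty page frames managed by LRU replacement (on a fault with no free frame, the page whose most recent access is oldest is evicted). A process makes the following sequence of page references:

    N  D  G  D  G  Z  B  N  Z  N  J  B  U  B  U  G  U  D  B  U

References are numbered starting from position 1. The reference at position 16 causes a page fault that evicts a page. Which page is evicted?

B

pos 1: N → fault, frames {N}
pos 2: D → fault, frames {N,D}
pos 3: G → fault, evict N, frames {D,G}
pos 4: D → hit
pos 5: G → hit
pos 6: Z → fault, evict D, frames {G,Z}
pos 7: B → fault, evict G, frames {Z,B}
pos 8: N → fault, evict Z, frames {B,N}
pos 9: Z → fault, evict B, frames {N,Z}
pos 10: N → hit
pos 11: J → fault, evict Z, frames {N,J}
pos 12: B → fault, evict N, frames {J,B}
pos 13: U → fault, evict J, frames {B,U}
pos 14: B → hit
pos 15: U → hit
pos 16: G → fault, evict B, frames {U,G}
At position 16, page B is evicted.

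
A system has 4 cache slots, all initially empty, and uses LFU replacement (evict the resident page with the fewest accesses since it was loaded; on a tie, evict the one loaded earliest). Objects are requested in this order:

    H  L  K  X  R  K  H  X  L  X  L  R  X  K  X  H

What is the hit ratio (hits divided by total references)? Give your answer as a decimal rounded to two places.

H: miss, frames [H]
L: miss, frames [H, L]
K: miss, frames [H, L, K]
X: miss, frames [H, L, K, X]
R: miss, evict H, frames [L, K, X, R]
K: hit
H: miss, evict L, frames [K, X, R, H]
X: hit
L: miss, evict R, frames [K, X, H, L]
X: hit
L: hit
R: miss, evict H, frames [K, X, L, R]
X: hit
K: hit
X: hit
H: miss, evict R, frames [K, X, L, H]
Hits: 7 of 16 references → 7/16 = 0.4375.

0.44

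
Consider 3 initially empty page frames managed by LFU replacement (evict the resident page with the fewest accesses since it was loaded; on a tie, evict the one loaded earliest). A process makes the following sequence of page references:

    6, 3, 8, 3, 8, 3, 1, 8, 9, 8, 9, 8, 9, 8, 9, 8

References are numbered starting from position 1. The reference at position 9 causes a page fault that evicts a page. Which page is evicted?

1

pos 1: 6 → miss, frames {6}
pos 2: 3 → miss, frames {6,3}
pos 3: 8 → miss, frames {6,3,8}
pos 4: 3 → hit
pos 5: 8 → hit
pos 6: 3 → hit
pos 7: 1 → miss, evict 6, frames {3,8,1}
pos 8: 8 → hit
pos 9: 9 → miss, evict 1, frames {3,8,9}
At position 9, page 1 is evicted.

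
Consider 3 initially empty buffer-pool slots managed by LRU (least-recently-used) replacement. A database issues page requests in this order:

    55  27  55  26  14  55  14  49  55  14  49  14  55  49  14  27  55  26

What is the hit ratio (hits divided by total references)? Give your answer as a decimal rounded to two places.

0.56

55 → fault, frames [55]
27 → fault, frames [55, 27]
55 → hit
26 → fault, frames [27, 55, 26]
14 → fault, evict 27, frames [55, 26, 14]
55 → hit
14 → hit
49 → fault, evict 26, frames [55, 14, 49]
55 → hit
14 → hit
49 → hit
14 → hit
55 → hit
49 → hit
14 → hit
27 → fault, evict 55, frames [49, 14, 27]
55 → fault, evict 49, frames [14, 27, 55]
26 → fault, evict 14, frames [27, 55, 26]
Hits: 10 of 18 references → 10/18 = 0.5556.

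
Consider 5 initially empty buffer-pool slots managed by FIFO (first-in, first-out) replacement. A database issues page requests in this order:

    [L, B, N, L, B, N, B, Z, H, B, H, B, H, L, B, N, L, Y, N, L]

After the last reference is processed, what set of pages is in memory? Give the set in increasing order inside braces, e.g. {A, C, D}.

{H, L, N, Y, Z}

L: fault, frames {L}
B: fault, frames {L,B}
N: fault, frames {L,B,N}
L: hit
B: hit
N: hit
B: hit
Z: fault, frames {L,B,N,Z}
H: fault, frames {L,B,N,Z,H}
B: hit
H: hit
B: hit
H: hit
L: hit
B: hit
N: hit
L: hit
Y: fault, evict L, frames {B,N,Z,H,Y}
N: hit
L: fault, evict B, frames {N,Z,H,Y,L}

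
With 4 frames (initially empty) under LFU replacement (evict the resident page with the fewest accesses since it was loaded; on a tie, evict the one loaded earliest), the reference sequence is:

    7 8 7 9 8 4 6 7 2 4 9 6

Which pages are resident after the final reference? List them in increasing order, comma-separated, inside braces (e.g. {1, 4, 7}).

7 → fault, frames (7)
8 → fault, frames (7 8)
7 → hit
9 → fault, frames (7 8 9)
8 → hit
4 → fault, frames (7 8 9 4)
6 → fault, evict 9, frames (7 8 4 6)
7 → hit
2 → fault, evict 4, frames (7 8 6 2)
4 → fault, evict 6, frames (7 8 2 4)
9 → fault, evict 2, frames (7 8 4 9)
6 → fault, evict 4, frames (7 8 9 6)

{6, 7, 8, 9}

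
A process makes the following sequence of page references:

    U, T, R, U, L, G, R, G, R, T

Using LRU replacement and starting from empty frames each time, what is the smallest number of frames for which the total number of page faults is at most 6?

4

f=1: 10 faults
f=2: 8 faults
f=3: 7 faults
f=4: 6 faults
f=5: 5 faults
Smallest f with faults ≤ 6 is 4.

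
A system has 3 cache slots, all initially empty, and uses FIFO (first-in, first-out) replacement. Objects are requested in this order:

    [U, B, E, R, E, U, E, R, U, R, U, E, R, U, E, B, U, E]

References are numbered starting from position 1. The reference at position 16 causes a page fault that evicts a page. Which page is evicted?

pos 1: U: fault, frames [U]
pos 2: B: fault, frames [U, B]
pos 3: E: fault, frames [U, B, E]
pos 4: R: fault, evict U, frames [B, E, R]
pos 5: E: hit
pos 6: U: fault, evict B, frames [E, R, U]
pos 7: E: hit
pos 8: R: hit
pos 9: U: hit
pos 10: R: hit
pos 11: U: hit
pos 12: E: hit
pos 13: R: hit
pos 14: U: hit
pos 15: E: hit
pos 16: B: fault, evict E, frames [R, U, B]
At position 16, page E is evicted.

E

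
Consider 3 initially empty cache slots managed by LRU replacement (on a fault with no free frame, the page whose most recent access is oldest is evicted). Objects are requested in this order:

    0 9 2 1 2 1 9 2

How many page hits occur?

0 -> miss, frames {0}
9 -> miss, frames {0,9}
2 -> miss, frames {0,9,2}
1 -> miss, evict 0, frames {9,2,1}
2 -> hit
1 -> hit
9 -> hit
2 -> hit
Hits: 4.

4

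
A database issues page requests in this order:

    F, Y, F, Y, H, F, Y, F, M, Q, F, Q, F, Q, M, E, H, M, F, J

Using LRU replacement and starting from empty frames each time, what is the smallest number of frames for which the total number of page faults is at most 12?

f=1: 20 faults
f=2: 14 faults
f=3: 9 faults
f=4: 9 faults
f=5: 8 faults
f=6: 7 faults
f=7: 7 faults
Smallest f with faults ≤ 12 is 3.

3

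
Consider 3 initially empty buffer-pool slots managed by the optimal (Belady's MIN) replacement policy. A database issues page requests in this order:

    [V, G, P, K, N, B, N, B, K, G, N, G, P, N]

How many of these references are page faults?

V → fault, frames [V]
G → fault, frames [V, G]
P → fault, frames [V, G, P]
K → fault, evict V, frames [G, P, K]
N → fault, evict P, frames [G, K, N]
B → fault, evict G, frames [K, N, B]
N → hit
B → hit
K → hit
G → fault, evict B, frames [K, N, G]
N → hit
G → hit
P → fault, evict G, frames [K, N, P]
N → hit
Page faults: 8.

8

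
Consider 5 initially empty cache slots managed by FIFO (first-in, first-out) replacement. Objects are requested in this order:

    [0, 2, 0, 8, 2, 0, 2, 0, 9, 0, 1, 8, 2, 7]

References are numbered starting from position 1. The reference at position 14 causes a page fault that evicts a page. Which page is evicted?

0

pos 1: 0 → fault, frames {0}
pos 2: 2 → fault, frames {0,2}
pos 3: 0 → hit
pos 4: 8 → fault, frames {0,2,8}
pos 5: 2 → hit
pos 6: 0 → hit
pos 7: 2 → hit
pos 8: 0 → hit
pos 9: 9 → fault, frames {0,2,8,9}
pos 10: 0 → hit
pos 11: 1 → fault, frames {0,2,8,9,1}
pos 12: 8 → hit
pos 13: 2 → hit
pos 14: 7 → fault, evict 0, frames {2,8,9,1,7}
At position 14, page 0 is evicted.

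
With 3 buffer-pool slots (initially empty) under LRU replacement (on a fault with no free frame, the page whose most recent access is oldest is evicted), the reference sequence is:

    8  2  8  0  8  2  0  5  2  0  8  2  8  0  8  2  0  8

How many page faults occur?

5

8 → fault, frames [8]
2 → fault, frames [8, 2]
8 → hit
0 → fault, frames [2, 8, 0]
8 → hit
2 → hit
0 → hit
5 → fault, evict 8, frames [2, 0, 5]
2 → hit
0 → hit
8 → fault, evict 5, frames [2, 0, 8]
2 → hit
8 → hit
0 → hit
8 → hit
2 → hit
0 → hit
8 → hit
Page faults: 5.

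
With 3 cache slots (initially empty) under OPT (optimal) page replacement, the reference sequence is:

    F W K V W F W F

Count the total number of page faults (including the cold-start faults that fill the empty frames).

4

F → fault, frames (F)
W → fault, frames (F W)
K → fault, frames (F W K)
V → fault, evict K, frames (F W V)
W → hit
F → hit
W → hit
F → hit
Page faults: 4.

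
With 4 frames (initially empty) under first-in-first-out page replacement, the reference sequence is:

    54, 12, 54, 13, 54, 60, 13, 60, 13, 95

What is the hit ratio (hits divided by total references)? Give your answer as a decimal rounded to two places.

0.50

54 -> fault, frames (54)
12 -> fault, frames (54 12)
54 -> hit
13 -> fault, frames (54 12 13)
54 -> hit
60 -> fault, frames (54 12 13 60)
13 -> hit
60 -> hit
13 -> hit
95 -> fault, evict 54, frames (12 13 60 95)
Hits: 5 of 10 references → 5/10 = 0.5000.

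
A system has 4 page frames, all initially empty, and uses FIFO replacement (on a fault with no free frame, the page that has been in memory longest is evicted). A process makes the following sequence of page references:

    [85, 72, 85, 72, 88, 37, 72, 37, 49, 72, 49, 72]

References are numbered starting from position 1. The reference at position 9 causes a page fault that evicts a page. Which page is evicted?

85

pos 1: 85 -> miss, frames [85]
pos 2: 72 -> miss, frames [85, 72]
pos 3: 85 -> hit
pos 4: 72 -> hit
pos 5: 88 -> miss, frames [85, 72, 88]
pos 6: 37 -> miss, frames [85, 72, 88, 37]
pos 7: 72 -> hit
pos 8: 37 -> hit
pos 9: 49 -> miss, evict 85, frames [72, 88, 37, 49]
At position 9, page 85 is evicted.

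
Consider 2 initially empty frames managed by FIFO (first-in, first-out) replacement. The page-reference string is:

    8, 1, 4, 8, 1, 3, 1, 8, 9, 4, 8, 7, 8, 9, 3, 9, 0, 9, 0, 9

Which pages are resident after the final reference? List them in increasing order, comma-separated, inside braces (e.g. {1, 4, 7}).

8 -> miss, frames {8}
1 -> miss, frames {8,1}
4 -> miss, evict 8, frames {1,4}
8 -> miss, evict 1, frames {4,8}
1 -> miss, evict 4, frames {8,1}
3 -> miss, evict 8, frames {1,3}
1 -> hit
8 -> miss, evict 1, frames {3,8}
9 -> miss, evict 3, frames {8,9}
4 -> miss, evict 8, frames {9,4}
8 -> miss, evict 9, frames {4,8}
7 -> miss, evict 4, frames {8,7}
8 -> hit
9 -> miss, evict 8, frames {7,9}
3 -> miss, evict 7, frames {9,3}
9 -> hit
0 -> miss, evict 9, frames {3,0}
9 -> miss, evict 3, frames {0,9}
0 -> hit
9 -> hit

{0, 9}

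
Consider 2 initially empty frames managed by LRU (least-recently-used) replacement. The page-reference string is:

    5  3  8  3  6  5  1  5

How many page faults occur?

5 → fault, frames (5)
3 → fault, frames (5 3)
8 → fault, evict 5, frames (3 8)
3 → hit
6 → fault, evict 8, frames (3 6)
5 → fault, evict 3, frames (6 5)
1 → fault, evict 6, frames (5 1)
5 → hit
Page faults: 6.

6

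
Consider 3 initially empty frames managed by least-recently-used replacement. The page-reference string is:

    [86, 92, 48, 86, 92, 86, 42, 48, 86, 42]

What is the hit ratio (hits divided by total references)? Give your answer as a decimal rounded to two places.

86 -> fault, frames [86]
92 -> fault, frames [86, 92]
48 -> fault, frames [86, 92, 48]
86 -> hit
92 -> hit
86 -> hit
42 -> fault, evict 48, frames [92, 86, 42]
48 -> fault, evict 92, frames [86, 42, 48]
86 -> hit
42 -> hit
Hits: 5 of 10 references → 5/10 = 0.5000.

0.50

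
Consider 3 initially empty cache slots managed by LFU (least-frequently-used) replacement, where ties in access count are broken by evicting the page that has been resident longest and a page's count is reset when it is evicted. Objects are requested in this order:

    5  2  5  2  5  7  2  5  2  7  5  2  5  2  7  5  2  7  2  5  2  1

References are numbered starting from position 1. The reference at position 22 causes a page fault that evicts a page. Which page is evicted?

7

pos 1: 5 → fault, frames (5)
pos 2: 2 → fault, frames (5 2)
pos 3: 5 → hit
pos 4: 2 → hit
pos 5: 5 → hit
pos 6: 7 → fault, frames (5 2 7)
pos 7: 2 → hit
pos 8: 5 → hit
pos 9: 2 → hit
pos 10: 7 → hit
pos 11: 5 → hit
pos 12: 2 → hit
pos 13: 5 → hit
pos 14: 2 → hit
pos 15: 7 → hit
pos 16: 5 → hit
pos 17: 2 → hit
pos 18: 7 → hit
pos 19: 2 → hit
pos 20: 5 → hit
pos 21: 2 → hit
pos 22: 1 → fault, evict 7, frames (5 2 1)
At position 22, page 7 is evicted.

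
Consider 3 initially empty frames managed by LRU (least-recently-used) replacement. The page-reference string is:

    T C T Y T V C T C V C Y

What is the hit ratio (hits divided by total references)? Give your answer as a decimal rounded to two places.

0.50

T → miss, frames {T}
C → miss, frames {T,C}
T → hit
Y → miss, frames {C,T,Y}
T → hit
V → miss, evict C, frames {Y,T,V}
C → miss, evict Y, frames {T,V,C}
T → hit
C → hit
V → hit
C → hit
Y → miss, evict T, frames {V,C,Y}
Hits: 6 of 12 references → 6/12 = 0.5000.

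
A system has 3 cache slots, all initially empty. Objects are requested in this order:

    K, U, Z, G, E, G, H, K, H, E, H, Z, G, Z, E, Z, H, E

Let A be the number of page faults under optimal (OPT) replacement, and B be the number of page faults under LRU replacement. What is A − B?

-3

Under OPT: F F F F F . F . . . . F F . . . F . → 9 faults.
Under LRU: F F F F F . F F . F . F F . F . F . → 12 faults.
A − B = 9 − 12 = -3.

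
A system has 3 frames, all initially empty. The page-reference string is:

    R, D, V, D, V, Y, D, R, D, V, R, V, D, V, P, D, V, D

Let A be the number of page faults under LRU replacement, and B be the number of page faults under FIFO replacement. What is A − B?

-1

Under LRU: F F F . . F . F . F . . . . F . . . → 7 faults.
Under FIFO: F F F . . F . F F F . . . . F . . . → 8 faults.
A − B = 7 − 8 = -1.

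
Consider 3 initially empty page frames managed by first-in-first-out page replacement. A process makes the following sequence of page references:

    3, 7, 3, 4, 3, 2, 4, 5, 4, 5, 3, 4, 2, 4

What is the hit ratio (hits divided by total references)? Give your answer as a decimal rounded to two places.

3 → fault, frames [3]
7 → fault, frames [3, 7]
3 → hit
4 → fault, frames [3, 7, 4]
3 → hit
2 → fault, evict 3, frames [7, 4, 2]
4 → hit
5 → fault, evict 7, frames [4, 2, 5]
4 → hit
5 → hit
3 → fault, evict 4, frames [2, 5, 3]
4 → fault, evict 2, frames [5, 3, 4]
2 → fault, evict 5, frames [3, 4, 2]
4 → hit
Hits: 6 of 14 references → 6/14 = 0.4286.

0.43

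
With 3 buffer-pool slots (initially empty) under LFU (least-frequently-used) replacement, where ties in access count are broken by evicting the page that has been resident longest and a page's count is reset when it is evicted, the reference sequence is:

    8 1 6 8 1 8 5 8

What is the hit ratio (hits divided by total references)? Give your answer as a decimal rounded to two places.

8 → miss, frames (8)
1 → miss, frames (8 1)
6 → miss, frames (8 1 6)
8 → hit
1 → hit
8 → hit
5 → miss, evict 6, frames (8 1 5)
8 → hit
Hits: 4 of 8 references → 4/8 = 0.5000.

0.50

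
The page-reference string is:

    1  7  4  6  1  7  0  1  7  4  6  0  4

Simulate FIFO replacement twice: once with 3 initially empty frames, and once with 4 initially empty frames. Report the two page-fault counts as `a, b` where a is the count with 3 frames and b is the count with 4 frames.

3 frames: F F F F F F F . . F F . . → 9 faults.
4 frames: F F F F . . F F F F F F . → 10 faults.
10 > 9: adding a frame increased faults — Belady's anomaly.

9, 10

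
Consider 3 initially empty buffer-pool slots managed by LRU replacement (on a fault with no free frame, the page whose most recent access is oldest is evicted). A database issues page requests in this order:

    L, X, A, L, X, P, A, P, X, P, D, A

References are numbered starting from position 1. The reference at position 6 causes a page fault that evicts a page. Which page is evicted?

A

pos 1: L -> miss, frames (L)
pos 2: X -> miss, frames (L X)
pos 3: A -> miss, frames (L X A)
pos 4: L -> hit
pos 5: X -> hit
pos 6: P -> miss, evict A, frames (L X P)
At position 6, page A is evicted.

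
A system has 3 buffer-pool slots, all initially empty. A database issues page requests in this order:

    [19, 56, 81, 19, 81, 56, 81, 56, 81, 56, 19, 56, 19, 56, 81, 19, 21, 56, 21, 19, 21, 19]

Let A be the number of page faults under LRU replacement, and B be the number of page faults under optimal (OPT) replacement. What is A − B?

Under LRU: F F F . . . . . . . . . . . . . F F . . . . → 5 faults.
Under OPT: F F F . . . . . . . . . . . . . F . . . . . → 4 faults.
A − B = 5 − 4 = 1.

1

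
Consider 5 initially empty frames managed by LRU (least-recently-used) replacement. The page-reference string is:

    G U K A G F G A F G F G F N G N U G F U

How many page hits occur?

G -> fault, frames {G}
U -> fault, frames {G,U}
K -> fault, frames {G,U,K}
A -> fault, frames {G,U,K,A}
G -> hit
F -> fault, frames {U,K,A,G,F}
G -> hit
A -> hit
F -> hit
G -> hit
F -> hit
G -> hit
F -> hit
N -> fault, evict U, frames {K,A,G,F,N}
G -> hit
N -> hit
U -> fault, evict K, frames {A,F,G,N,U}
G -> hit
F -> hit
U -> hit
Hits: 13.

13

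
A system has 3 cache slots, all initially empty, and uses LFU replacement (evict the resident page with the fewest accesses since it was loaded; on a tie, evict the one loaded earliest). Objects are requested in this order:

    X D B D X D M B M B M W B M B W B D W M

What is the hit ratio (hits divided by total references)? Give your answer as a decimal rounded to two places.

0.20

X → miss, frames (X)
D → miss, frames (X D)
B → miss, frames (X D B)
D → hit
X → hit
D → hit
M → miss, evict B, frames (X D M)
B → miss, evict M, frames (X D B)
M → miss, evict B, frames (X D M)
B → miss, evict M, frames (X D B)
M → miss, evict B, frames (X D M)
W → miss, evict M, frames (X D W)
B → miss, evict W, frames (X D B)
M → miss, evict B, frames (X D M)
B → miss, evict M, frames (X D B)
W → miss, evict B, frames (X D W)
B → miss, evict W, frames (X D B)
D → hit
W → miss, evict B, frames (X D W)
M → miss, evict W, frames (X D M)
Hits: 4 of 20 references → 4/20 = 0.2000.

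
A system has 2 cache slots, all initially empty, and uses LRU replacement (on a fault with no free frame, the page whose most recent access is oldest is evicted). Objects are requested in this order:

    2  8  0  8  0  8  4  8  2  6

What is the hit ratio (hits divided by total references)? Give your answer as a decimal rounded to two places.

0.40

2: miss, frames {2}
8: miss, frames {2,8}
0: miss, evict 2, frames {8,0}
8: hit
0: hit
8: hit
4: miss, evict 0, frames {8,4}
8: hit
2: miss, evict 4, frames {8,2}
6: miss, evict 8, frames {2,6}
Hits: 4 of 10 references → 4/10 = 0.4000.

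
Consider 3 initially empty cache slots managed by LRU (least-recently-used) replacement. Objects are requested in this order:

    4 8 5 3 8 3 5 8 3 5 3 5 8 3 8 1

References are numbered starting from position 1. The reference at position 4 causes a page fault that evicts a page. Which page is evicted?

pos 1: 4 → miss, frames [4]
pos 2: 8 → miss, frames [4, 8]
pos 3: 5 → miss, frames [4, 8, 5]
pos 4: 3 → miss, evict 4, frames [8, 5, 3]
At position 4, page 4 is evicted.

4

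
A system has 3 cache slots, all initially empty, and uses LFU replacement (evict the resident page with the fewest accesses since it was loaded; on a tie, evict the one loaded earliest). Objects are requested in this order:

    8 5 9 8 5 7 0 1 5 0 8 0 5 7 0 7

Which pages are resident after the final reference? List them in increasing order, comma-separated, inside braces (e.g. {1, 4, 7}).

{5, 7, 8}

8: miss, frames {8}
5: miss, frames {8,5}
9: miss, frames {8,5,9}
8: hit
5: hit
7: miss, evict 9, frames {8,5,7}
0: miss, evict 7, frames {8,5,0}
1: miss, evict 0, frames {8,5,1}
5: hit
0: miss, evict 1, frames {8,5,0}
8: hit
0: hit
5: hit
7: miss, evict 0, frames {8,5,7}
0: miss, evict 7, frames {8,5,0}
7: miss, evict 0, frames {8,5,7}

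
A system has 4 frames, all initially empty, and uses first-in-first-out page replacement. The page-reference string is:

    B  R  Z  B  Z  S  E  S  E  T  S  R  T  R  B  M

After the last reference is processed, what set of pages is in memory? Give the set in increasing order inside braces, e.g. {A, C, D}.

B -> fault, frames (B)
R -> fault, frames (B R)
Z -> fault, frames (B R Z)
B -> hit
Z -> hit
S -> fault, frames (B R Z S)
E -> fault, evict B, frames (R Z S E)
S -> hit
E -> hit
T -> fault, evict R, frames (Z S E T)
S -> hit
R -> fault, evict Z, frames (S E T R)
T -> hit
R -> hit
B -> fault, evict S, frames (E T R B)
M -> fault, evict E, frames (T R B M)

{B, M, R, T}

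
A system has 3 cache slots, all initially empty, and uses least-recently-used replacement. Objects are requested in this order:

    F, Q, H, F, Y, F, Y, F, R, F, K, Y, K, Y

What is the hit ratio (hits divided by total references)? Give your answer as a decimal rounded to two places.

0.50

F -> miss, frames {F}
Q -> miss, frames {F,Q}
H -> miss, frames {F,Q,H}
F -> hit
Y -> miss, evict Q, frames {H,F,Y}
F -> hit
Y -> hit
F -> hit
R -> miss, evict H, frames {Y,F,R}
F -> hit
K -> miss, evict Y, frames {R,F,K}
Y -> miss, evict R, frames {F,K,Y}
K -> hit
Y -> hit
Hits: 7 of 14 references → 7/14 = 0.5000.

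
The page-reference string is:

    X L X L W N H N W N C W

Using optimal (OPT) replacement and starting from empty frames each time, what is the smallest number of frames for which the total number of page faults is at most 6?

3

f=1: 12 faults
f=2: 7 faults
f=3: 6 faults
f=4: 6 faults
f=5: 6 faults
f=6: 6 faults
Smallest f with faults ≤ 6 is 3.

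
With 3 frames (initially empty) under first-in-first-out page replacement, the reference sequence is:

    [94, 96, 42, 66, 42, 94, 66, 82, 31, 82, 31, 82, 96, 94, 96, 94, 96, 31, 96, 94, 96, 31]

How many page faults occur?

9

94 → miss, frames (94)
96 → miss, frames (94 96)
42 → miss, frames (94 96 42)
66 → miss, evict 94, frames (96 42 66)
42 → hit
94 → miss, evict 96, frames (42 66 94)
66 → hit
82 → miss, evict 42, frames (66 94 82)
31 → miss, evict 66, frames (94 82 31)
82 → hit
31 → hit
82 → hit
96 → miss, evict 94, frames (82 31 96)
94 → miss, evict 82, frames (31 96 94)
96 → hit
94 → hit
96 → hit
31 → hit
96 → hit
94 → hit
96 → hit
31 → hit
Page faults: 9.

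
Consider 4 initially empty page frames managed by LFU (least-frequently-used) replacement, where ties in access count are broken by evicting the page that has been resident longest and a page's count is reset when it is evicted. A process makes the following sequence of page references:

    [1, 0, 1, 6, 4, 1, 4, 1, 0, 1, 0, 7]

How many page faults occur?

5

1 -> miss, frames {1}
0 -> miss, frames {1,0}
1 -> hit
6 -> miss, frames {1,0,6}
4 -> miss, frames {1,0,6,4}
1 -> hit
4 -> hit
1 -> hit
0 -> hit
1 -> hit
0 -> hit
7 -> miss, evict 6, frames {1,0,4,7}
Page faults: 5.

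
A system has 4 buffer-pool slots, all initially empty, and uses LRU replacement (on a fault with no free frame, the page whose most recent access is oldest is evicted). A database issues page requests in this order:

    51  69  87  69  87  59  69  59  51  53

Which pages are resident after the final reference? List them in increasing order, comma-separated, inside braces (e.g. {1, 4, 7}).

{51, 53, 59, 69}

51 -> miss, frames (51)
69 -> miss, frames (51 69)
87 -> miss, frames (51 69 87)
69 -> hit
87 -> hit
59 -> miss, frames (51 69 87 59)
69 -> hit
59 -> hit
51 -> hit
53 -> miss, evict 87, frames (69 59 51 53)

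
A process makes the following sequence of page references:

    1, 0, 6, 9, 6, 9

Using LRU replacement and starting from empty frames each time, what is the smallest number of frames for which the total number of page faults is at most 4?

f=1: 6 faults
f=2: 4 faults
f=3: 4 faults
f=4: 4 faults
Smallest f with faults ≤ 4 is 2.

2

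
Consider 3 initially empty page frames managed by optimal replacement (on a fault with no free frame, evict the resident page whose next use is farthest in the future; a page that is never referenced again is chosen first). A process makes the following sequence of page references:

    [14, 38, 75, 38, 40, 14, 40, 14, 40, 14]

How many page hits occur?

14: fault, frames {14}
38: fault, frames {14,38}
75: fault, frames {14,38,75}
38: hit
40: fault, evict 75, frames {14,38,40}
14: hit
40: hit
14: hit
40: hit
14: hit
Hits: 6.

6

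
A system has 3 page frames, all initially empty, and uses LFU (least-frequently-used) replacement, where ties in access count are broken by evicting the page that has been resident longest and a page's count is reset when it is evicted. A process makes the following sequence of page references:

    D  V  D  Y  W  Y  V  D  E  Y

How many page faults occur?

D → miss, frames {D}
V → miss, frames {D,V}
D → hit
Y → miss, frames {D,V,Y}
W → miss, evict V, frames {D,Y,W}
Y → hit
V → miss, evict W, frames {D,Y,V}
D → hit
E → miss, evict V, frames {D,Y,E}
Y → hit
Page faults: 6.

6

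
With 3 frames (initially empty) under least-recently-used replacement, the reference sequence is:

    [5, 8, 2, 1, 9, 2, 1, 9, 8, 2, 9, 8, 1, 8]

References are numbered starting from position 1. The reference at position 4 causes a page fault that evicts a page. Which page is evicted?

5

pos 1: 5 → miss, frames [5]
pos 2: 8 → miss, frames [5, 8]
pos 3: 2 → miss, frames [5, 8, 2]
pos 4: 1 → miss, evict 5, frames [8, 2, 1]
At position 4, page 5 is evicted.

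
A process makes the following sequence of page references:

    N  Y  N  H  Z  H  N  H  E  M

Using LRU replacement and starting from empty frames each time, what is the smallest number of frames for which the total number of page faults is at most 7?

2

f=1: 10 faults
f=2: 7 faults
f=3: 6 faults
f=4: 6 faults
f=5: 6 faults
f=6: 6 faults
Smallest f with faults ≤ 7 is 2.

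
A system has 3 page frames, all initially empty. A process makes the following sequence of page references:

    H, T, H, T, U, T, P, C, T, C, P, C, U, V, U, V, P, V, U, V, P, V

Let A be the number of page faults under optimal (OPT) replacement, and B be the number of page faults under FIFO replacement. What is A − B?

-2

Under OPT: F F . . F . F F . . . . F F . . . . . . . . → 7 faults.
Under FIFO: F F . . F . F F F . . . F F . . F . . . . . → 9 faults.
A − B = 7 − 9 = -2.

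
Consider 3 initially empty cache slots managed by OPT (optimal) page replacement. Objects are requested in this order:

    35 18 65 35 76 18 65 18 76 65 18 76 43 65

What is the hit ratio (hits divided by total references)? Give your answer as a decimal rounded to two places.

0.64

35: fault, frames [35]
18: fault, frames [35, 18]
65: fault, frames [35, 18, 65]
35: hit
76: fault, evict 35, frames [18, 65, 76]
18: hit
65: hit
18: hit
76: hit
65: hit
18: hit
76: hit
43: fault, evict 76, frames [18, 65, 43]
65: hit
Hits: 9 of 14 references → 9/14 = 0.6429.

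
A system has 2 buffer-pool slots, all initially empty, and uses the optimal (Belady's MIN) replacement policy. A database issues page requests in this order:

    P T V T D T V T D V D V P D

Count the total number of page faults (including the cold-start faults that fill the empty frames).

7

P: miss, frames (P)
T: miss, frames (P T)
V: miss, evict P, frames (T V)
T: hit
D: miss, evict V, frames (T D)
T: hit
V: miss, evict D, frames (T V)
T: hit
D: miss, evict T, frames (V D)
V: hit
D: hit
V: hit
P: miss, evict V, frames (D P)
D: hit
Page faults: 7.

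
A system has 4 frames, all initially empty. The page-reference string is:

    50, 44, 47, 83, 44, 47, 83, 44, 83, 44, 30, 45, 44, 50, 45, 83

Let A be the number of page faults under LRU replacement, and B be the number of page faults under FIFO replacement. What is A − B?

-1

Under LRU: F F F F . . . . . . F F . F . F → 8 faults.
Under FIFO: F F F F . . . . . . F F F F . F → 9 faults.
A − B = 8 − 9 = -1.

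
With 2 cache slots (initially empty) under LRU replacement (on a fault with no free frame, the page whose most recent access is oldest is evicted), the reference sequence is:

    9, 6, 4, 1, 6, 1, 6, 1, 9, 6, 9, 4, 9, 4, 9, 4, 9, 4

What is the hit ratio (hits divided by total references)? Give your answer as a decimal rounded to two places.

0.56

9 -> miss, frames {9}
6 -> miss, frames {9,6}
4 -> miss, evict 9, frames {6,4}
1 -> miss, evict 6, frames {4,1}
6 -> miss, evict 4, frames {1,6}
1 -> hit
6 -> hit
1 -> hit
9 -> miss, evict 6, frames {1,9}
6 -> miss, evict 1, frames {9,6}
9 -> hit
4 -> miss, evict 6, frames {9,4}
9 -> hit
4 -> hit
9 -> hit
4 -> hit
9 -> hit
4 -> hit
Hits: 10 of 18 references → 10/18 = 0.5556.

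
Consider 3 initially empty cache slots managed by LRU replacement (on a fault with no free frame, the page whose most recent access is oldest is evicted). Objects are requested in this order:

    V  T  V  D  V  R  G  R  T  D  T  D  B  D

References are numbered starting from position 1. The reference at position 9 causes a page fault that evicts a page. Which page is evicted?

pos 1: V → miss, frames (V)
pos 2: T → miss, frames (V T)
pos 3: V → hit
pos 4: D → miss, frames (T V D)
pos 5: V → hit
pos 6: R → miss, evict T, frames (D V R)
pos 7: G → miss, evict D, frames (V R G)
pos 8: R → hit
pos 9: T → miss, evict V, frames (G R T)
At position 9, page V is evicted.

V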